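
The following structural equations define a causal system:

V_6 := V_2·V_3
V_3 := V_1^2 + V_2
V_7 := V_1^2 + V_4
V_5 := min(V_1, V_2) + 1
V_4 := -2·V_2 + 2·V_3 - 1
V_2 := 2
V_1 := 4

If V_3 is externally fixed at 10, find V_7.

The intervention breaks the incoming arrows to V_3: V_3 := V_1^2 + V_2 no longer applies, and V_3 = 10.
V_4 = -2·V_2 + 2·V_3 - 1  [with V_2=2, V_3=10]  = 15
V_7 = V_1^2 + V_4  [with V_1=4, V_4=15]  = 31

31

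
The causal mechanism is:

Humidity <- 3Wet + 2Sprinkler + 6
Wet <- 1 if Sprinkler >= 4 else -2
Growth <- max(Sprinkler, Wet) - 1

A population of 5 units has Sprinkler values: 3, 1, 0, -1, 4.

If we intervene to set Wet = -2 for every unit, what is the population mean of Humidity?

2.8

Every unit gets Wet=-2 under the intervention. Humidity values become 6, 2, 0, -2, 8; E[Humidity|do(Wet=-2)] = 2.8.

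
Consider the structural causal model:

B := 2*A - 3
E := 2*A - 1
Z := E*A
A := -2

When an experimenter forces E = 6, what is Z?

-12

The intervention breaks the incoming arrows to E: E := 2*A - 1 no longer applies, and E = 6.
Z = E*A  [with E=6, A=-2]  = -12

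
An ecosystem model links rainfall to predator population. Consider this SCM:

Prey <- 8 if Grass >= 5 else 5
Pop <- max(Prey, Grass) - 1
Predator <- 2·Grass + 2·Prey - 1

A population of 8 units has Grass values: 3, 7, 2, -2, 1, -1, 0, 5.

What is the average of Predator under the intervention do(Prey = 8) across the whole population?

Under do(Prey=8), Prey's equation is replaced by Prey=8 for every unit. Per-unit Predator: 21, 29, 19, 11, 17, 13, 15, 25. Mean = 18.75.

18.75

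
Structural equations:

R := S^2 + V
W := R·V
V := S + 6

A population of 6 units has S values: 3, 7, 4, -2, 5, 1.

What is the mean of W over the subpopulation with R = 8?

44

E[W|R=8] averages over only the 2 units with R=8 (S = -2, 1): W = 32, 56, mean 44.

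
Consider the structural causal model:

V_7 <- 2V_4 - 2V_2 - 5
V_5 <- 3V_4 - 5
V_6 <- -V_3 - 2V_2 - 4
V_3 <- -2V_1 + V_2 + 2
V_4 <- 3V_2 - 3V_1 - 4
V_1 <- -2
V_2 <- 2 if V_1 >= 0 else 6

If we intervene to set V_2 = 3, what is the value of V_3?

9

The intervention breaks the incoming arrows to V_2: V_2 <- 2 if V_1 >= 0 else 6 no longer applies, and V_2 = 3.
V_3 = -2V_1 + V_2 + 2  [with V_1=-2, V_2=3]  = 9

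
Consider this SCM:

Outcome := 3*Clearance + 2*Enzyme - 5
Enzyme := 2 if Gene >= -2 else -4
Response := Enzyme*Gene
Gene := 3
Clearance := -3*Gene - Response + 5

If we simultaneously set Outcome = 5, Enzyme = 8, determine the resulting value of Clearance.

-28

Setting Outcome = 5, Enzyme = 8 by intervention discards those variables' equations.
Response = Enzyme*Gene  [with Enzyme=8, Gene=3]  = 24
Clearance = -3*Gene - Response + 5  [with Gene=3, Response=24]  = -28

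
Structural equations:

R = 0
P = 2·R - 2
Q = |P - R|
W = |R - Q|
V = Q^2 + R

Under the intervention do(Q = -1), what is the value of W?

1

The intervention breaks the incoming arrows to Q: Q = |P - R| no longer applies, and Q = -1.
W = |R - Q|  [with R=0, Q=-1]  = 1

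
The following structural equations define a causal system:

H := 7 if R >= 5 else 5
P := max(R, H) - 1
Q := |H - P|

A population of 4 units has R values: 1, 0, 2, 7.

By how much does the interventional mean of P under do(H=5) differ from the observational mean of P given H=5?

The intervention sets H=5 in all 4 units regardless of R. Recomputing P per unit gives 4, 4, 4, 6; average 4.5.
Conditioning on H=5 selects the 3 unit(s) with R ∈ {1, 0, 2}. Their P values: 4, 4, 4. Mean = 4.
Difference = 4.5 − 4 = 0.5.

0.5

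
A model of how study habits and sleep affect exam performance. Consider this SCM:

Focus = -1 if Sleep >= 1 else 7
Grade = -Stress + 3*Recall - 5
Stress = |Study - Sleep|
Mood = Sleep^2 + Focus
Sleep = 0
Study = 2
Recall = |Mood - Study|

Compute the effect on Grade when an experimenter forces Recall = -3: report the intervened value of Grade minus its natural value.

-24

Intervening sets Recall = -3 and removes its equation (Recall = |Mood - Study|).
Stress = |Study - Sleep|  [with Study=2, Sleep=0]  = 2
Grade = -Stress + 3*Recall - 5  [with Stress=2, Recall=-3]  = -16
Without intervention: Stress = |Study - Sleep|  [with Study=2, Sleep=0]  = 2; Focus = -1 if Sleep >= 1 else 7  [with Sleep=0]  = 7; Mood = Sleep^2 + Focus  [with Sleep=0, Focus=7]  = 7; Recall = |Mood - Study|  [with Mood=7, Study=2]  = 5; Grade = -Stress + 3*Recall - 5  [with Stress=2, Recall=5]  = 8.
Change = -16 − 8 = -24.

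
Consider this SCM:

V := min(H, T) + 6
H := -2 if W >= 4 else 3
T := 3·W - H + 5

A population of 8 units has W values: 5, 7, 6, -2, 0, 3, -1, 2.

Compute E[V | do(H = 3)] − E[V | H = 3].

The intervention sets H=3 in all 8 units regardless of W. Recomputing V per unit gives 9, 9, 9, 2, 8, 9, 5, 9; average 7.5.
Conditioning on H=3 selects the 5 unit(s) with W ∈ {-2, 0, 3, -1, 2}. Their V values: 2, 8, 9, 5, 9. Mean = 6.6.
Difference = 7.5 − 6.6 = 0.9.

0.9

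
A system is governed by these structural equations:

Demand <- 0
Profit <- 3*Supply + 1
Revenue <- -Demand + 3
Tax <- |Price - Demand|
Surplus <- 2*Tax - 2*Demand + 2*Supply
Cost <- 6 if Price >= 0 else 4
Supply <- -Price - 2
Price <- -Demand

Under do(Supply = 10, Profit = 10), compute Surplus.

20

Under do(Supply = 10, Profit = 10), each intervened variable's structural equation is replaced by its fixed value.
Price = -Demand  [with Demand=0]  = 0
Tax = |Price - Demand|  [with Price=0, Demand=0]  = 0
Surplus = 2*Tax - 2*Demand + 2*Supply  [with Tax=0, Demand=0, Supply=10]  = 20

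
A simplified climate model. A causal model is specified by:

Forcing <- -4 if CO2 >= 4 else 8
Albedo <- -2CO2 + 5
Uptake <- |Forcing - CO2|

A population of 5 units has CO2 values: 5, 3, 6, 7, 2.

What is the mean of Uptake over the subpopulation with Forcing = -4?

10

E[Uptake|Forcing=-4] averages over only the 3 units with Forcing=-4 (CO2 = 5, 6, 7): Uptake = 9, 10, 11, mean 10.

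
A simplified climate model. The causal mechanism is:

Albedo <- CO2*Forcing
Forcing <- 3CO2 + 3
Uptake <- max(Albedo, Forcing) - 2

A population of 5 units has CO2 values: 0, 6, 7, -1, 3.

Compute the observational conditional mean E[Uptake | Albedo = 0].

Observing Albedo=0 restricts to units where Albedo's equation naturally yields 0: CO2 ∈ {0, -1}. In that subpopulation Uptake = 1, -2, mean -0.5.

-0.5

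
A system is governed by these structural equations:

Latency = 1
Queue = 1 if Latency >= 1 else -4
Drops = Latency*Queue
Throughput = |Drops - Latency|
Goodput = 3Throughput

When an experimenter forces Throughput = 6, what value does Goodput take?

Intervening sets Throughput = 6 and removes its equation (Throughput = |Drops - Latency|).
Goodput = 3Throughput  [with Throughput=6]  = 18

18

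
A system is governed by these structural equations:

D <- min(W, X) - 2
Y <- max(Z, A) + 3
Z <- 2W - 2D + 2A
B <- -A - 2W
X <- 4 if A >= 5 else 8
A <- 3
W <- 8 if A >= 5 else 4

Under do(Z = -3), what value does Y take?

Under do(Z=-3), the mechanism Z <- 2W - 2D + 2A is discarded; Z is fixed at -3.
Y = max(Z, A) + 3  [with Z=-3, A=3]  = 6

6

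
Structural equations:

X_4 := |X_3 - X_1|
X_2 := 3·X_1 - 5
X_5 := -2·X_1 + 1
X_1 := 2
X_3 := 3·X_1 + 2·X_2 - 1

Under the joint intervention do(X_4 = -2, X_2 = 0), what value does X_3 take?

5

Setting X_4 = -2, X_2 = 0 by intervention discards those variables' equations.
X_3 = 3·X_1 + 2·X_2 - 1  [with X_1=2, X_2=0]  = 5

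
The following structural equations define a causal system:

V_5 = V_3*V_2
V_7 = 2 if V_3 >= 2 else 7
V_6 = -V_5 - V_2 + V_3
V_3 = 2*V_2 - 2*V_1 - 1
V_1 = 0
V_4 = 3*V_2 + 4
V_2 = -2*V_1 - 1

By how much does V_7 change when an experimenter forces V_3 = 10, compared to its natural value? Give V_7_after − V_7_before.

The intervention breaks the incoming arrows to V_3: V_3 = 2*V_2 - 2*V_1 - 1 no longer applies, and V_3 = 10.
V_7 = 2 if V_3 >= 2 else 7  [with V_3=10]  = 2
Without intervention: V_2 = -2*V_1 - 1  [with V_1=0]  = -1; V_3 = 2*V_2 - 2*V_1 - 1  [with V_2=-1, V_1=0]  = -3; V_7 = 2 if V_3 >= 2 else 7  [with V_3=-3]  = 7.
Change = 2 − 7 = -5.

-5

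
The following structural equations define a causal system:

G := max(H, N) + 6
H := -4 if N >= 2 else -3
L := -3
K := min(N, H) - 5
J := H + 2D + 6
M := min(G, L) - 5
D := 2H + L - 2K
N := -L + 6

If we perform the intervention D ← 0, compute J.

2

Intervening sets D = 0 and removes its equation (D := 2H + L - 2K).
N = -L + 6  [with L=-3]  = 9
H = -4 if N >= 2 else -3  [with N=9]  = -4
J = H + 2D + 6  [with H=-4, D=0]  = 2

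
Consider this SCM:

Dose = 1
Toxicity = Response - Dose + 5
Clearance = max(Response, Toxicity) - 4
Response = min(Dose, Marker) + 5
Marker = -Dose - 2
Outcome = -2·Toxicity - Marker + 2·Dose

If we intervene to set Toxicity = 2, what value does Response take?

2

Under do(Toxicity=2), the mechanism Toxicity = Response - Dose + 5 is discarded; Toxicity is fixed at 2.
Since Response is not a descendant of the intervened variable, it is unaffected.
Marker = -Dose - 2  [with Dose=1]  = -3
Response = min(Dose, Marker) + 5  [with Dose=1, Marker=-3]  = 2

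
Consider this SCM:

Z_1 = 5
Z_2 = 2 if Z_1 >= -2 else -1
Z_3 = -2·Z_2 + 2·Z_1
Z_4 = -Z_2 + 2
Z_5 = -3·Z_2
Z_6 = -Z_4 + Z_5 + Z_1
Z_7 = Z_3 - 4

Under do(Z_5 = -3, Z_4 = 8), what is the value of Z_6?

-6

Setting Z_5 = -3, Z_4 = 8 by intervention discards those variables' equations.
Z_6 = -Z_4 + Z_5 + Z_1  [with Z_4=8, Z_5=-3, Z_1=5]  = -6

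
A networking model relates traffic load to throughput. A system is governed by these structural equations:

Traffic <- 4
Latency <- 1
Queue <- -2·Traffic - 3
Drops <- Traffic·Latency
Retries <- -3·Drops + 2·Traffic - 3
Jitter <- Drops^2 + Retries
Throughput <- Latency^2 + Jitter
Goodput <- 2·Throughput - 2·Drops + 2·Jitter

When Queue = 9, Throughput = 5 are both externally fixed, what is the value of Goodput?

Under do(Queue = 9, Throughput = 5), each intervened variable's structural equation is replaced by its fixed value.
Drops = Traffic·Latency  [with Traffic=4, Latency=1]  = 4
Retries = -3·Drops + 2·Traffic - 3  [with Drops=4, Traffic=4]  = -7
Jitter = Drops^2 + Retries  [with Drops=4, Retries=-7]  = 9
Goodput = 2·Throughput - 2·Drops + 2·Jitter  [with Throughput=5, Drops=4, Jitter=9]  = 20

20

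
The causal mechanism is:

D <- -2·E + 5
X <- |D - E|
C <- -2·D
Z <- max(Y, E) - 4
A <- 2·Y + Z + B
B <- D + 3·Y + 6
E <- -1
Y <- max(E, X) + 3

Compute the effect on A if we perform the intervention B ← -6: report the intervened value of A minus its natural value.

-52

Under do(B=-6), the mechanism B <- D + 3·Y + 6 is discarded; B is fixed at -6.
D = -2·E + 5  [with E=-1]  = 7
X = |D - E|  [with D=7, E=-1]  = 8
Y = max(E, X) + 3  [with E=-1, X=8]  = 11
Z = max(Y, E) - 4  [with Y=11, E=-1]  = 7
A = 2·Y + Z + B  [with Y=11, Z=7, B=-6]  = 23
Without intervention: D = -2·E + 5  [with E=-1]  = 7; X = |D - E|  [with D=7, E=-1]  = 8; Y = max(E, X) + 3  [with E=-1, X=8]  = 11; B = D + 3·Y + 6  [with D=7, Y=11]  = 46; Z = max(Y, E) - 4  [with Y=11, E=-1]  = 7; A = 2·Y + Z + B  [with Y=11, Z=7, B=46]  = 75.
Change = 23 − 75 = -52.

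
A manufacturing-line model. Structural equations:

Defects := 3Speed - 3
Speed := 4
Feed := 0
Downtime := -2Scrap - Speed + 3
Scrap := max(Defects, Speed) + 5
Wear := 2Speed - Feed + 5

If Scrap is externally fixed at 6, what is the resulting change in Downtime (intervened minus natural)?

16

The intervention breaks the incoming arrows to Scrap: Scrap := max(Defects, Speed) + 5 no longer applies, and Scrap = 6.
Downtime = -2Scrap - Speed + 3  [with Scrap=6, Speed=4]  = -13
Without intervention: Defects = 3Speed - 3  [with Speed=4]  = 9; Scrap = max(Defects, Speed) + 5  [with Defects=9, Speed=4]  = 14; Downtime = -2Scrap - Speed + 3  [with Scrap=14, Speed=4]  = -29.
Change = -13 − (-29) = 16.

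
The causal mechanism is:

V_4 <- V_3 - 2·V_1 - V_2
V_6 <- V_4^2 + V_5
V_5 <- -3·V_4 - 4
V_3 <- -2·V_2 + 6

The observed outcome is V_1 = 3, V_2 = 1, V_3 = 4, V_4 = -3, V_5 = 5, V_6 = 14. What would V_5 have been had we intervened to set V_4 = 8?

-28

Intervening sets V_4 = 8 and removes its equation (V_4 <- V_3 - 2·V_1 - V_2).
V_5 = -3·V_4 - 4  [with V_4=8]  = -28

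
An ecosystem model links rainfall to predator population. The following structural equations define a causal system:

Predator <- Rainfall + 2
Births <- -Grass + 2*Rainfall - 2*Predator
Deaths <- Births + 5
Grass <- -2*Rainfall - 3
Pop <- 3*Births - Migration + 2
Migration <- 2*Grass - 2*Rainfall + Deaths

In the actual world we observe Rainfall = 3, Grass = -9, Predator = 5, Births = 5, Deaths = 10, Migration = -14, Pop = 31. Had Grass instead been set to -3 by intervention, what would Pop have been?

Under do(Grass=-3), the mechanism Grass <- -2*Rainfall - 3 is discarded; Grass is fixed at -3.
Predator = Rainfall + 2  [with Rainfall=3]  = 5
Births = -Grass + 2*Rainfall - 2*Predator  [with Grass=-3, Rainfall=3, Predator=5]  = -1
Deaths = Births + 5  [with Births=-1]  = 4
Migration = 2*Grass - 2*Rainfall + Deaths  [with Grass=-3, Rainfall=3, Deaths=4]  = -8
Pop = 3*Births - Migration + 2  [with Births=-1, Migration=-8]  = 7

7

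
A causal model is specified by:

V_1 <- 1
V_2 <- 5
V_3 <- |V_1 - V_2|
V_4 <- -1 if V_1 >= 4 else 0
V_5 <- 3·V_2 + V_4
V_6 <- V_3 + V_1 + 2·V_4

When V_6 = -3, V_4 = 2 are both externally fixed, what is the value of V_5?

Setting V_6 = -3, V_4 = 2 by intervention discards those variables' equations.
V_5 = 3·V_2 + V_4  [with V_2=5, V_4=2]  = 17

17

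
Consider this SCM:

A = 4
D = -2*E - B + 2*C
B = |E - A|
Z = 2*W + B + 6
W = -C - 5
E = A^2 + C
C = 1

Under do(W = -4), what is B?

13

do(W=-4) replaces the equation W = -C - 5 with the constant W = -4.
No directed path runs from W to B, so B keeps its natural value.
E = A^2 + C  [with A=4, C=1]  = 17
B = |E - A|  [with E=17, A=4]  = 13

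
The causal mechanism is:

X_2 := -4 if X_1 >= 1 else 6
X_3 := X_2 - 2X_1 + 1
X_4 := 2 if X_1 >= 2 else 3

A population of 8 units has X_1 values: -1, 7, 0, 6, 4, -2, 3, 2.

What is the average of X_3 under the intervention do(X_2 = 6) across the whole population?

2.25

Under do(X_2=6), X_2's equation is replaced by X_2=6 for every unit. Per-unit X_3: 9, -7, 7, -5, -1, 11, 1, 3. Mean = 2.25.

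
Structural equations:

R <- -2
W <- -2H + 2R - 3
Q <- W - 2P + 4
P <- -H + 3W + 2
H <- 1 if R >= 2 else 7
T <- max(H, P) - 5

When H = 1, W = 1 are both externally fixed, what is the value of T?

-1

Under do(H = 1, W = 1), each intervened variable's structural equation is replaced by its fixed value.
P = -H + 3W + 2  [with H=1, W=1]  = 4
T = max(H, P) - 5  [with H=1, P=4]  = -1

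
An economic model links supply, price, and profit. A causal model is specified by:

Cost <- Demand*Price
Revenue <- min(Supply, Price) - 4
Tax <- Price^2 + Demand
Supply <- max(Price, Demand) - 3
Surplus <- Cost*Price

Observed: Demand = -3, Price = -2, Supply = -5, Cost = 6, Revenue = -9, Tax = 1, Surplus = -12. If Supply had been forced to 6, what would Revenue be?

-6

do(Supply=6) replaces the equation Supply <- max(Price, Demand) - 3 with the constant Supply = 6.
Revenue = min(Supply, Price) - 4  [with Supply=6, Price=-2]  = -6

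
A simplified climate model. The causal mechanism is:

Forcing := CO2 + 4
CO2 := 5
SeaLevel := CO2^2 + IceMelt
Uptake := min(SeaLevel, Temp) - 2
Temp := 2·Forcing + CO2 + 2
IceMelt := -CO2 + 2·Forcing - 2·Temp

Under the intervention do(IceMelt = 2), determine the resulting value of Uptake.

Under do(IceMelt=2), the mechanism IceMelt := -CO2 + 2·Forcing - 2·Temp is discarded; IceMelt is fixed at 2.
Forcing = CO2 + 4  [with CO2=5]  = 9
Temp = 2·Forcing + CO2 + 2  [with Forcing=9, CO2=5]  = 25
SeaLevel = CO2^2 + IceMelt  [with CO2=5, IceMelt=2]  = 27
Uptake = min(SeaLevel, Temp) - 2  [with SeaLevel=27, Temp=25]  = 23

23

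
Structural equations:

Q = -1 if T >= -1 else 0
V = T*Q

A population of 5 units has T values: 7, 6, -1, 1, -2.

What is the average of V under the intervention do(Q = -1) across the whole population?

Under do(Q=-1), Q's equation is replaced by Q=-1 for every unit. Per-unit V: -7, -6, 1, -1, 2. Mean = -2.2.

-2.2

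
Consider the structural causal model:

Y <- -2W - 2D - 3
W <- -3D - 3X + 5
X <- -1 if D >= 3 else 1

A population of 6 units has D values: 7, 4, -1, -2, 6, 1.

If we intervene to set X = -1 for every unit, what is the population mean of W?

0.5

Every unit gets X=-1 under the intervention. W values become -13, -4, 11, 14, -10, 5; E[W|do(X=-1)] = 0.5.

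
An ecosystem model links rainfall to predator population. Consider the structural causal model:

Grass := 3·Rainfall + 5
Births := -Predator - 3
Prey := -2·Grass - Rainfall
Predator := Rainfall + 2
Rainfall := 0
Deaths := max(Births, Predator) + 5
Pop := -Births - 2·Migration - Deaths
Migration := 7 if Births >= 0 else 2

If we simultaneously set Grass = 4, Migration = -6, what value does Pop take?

Under do(Grass = 4, Migration = -6), each intervened variable's structural equation is replaced by its fixed value.
Predator = Rainfall + 2  [with Rainfall=0]  = 2
Births = -Predator - 3  [with Predator=2]  = -5
Deaths = max(Births, Predator) + 5  [with Births=-5, Predator=2]  = 7
Pop = -Births - 2·Migration - Deaths  [with Births=-5, Migration=-6, Deaths=7]  = 10

10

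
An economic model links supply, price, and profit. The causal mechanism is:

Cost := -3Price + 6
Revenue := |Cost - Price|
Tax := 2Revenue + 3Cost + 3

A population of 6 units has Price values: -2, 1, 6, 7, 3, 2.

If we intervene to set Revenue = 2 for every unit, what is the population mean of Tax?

The intervention sets Revenue=2 in all 6 units regardless of Price. Recomputing Tax per unit gives 43, 16, -29, -38, -2, 7; average -0.5.

-0.5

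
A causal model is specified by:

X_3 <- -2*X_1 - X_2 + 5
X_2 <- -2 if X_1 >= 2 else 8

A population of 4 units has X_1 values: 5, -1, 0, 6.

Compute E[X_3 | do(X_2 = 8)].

Every unit gets X_2=8 under the intervention. X_3 values become -13, -1, -3, -15; E[X_3|do(X_2=8)] = -8.

-8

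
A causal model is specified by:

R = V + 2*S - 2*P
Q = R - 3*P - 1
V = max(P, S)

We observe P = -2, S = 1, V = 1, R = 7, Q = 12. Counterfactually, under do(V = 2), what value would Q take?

do(V=2) replaces the equation V = max(P, S) with the constant V = 2.
R = V + 2*S - 2*P  [with V=2, S=1, P=-2]  = 8
Q = R - 3*P - 1  [with R=8, P=-2]  = 13

13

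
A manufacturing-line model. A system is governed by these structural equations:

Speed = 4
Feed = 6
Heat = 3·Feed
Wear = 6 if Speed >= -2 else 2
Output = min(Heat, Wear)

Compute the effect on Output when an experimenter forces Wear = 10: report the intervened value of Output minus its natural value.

Intervening sets Wear = 10 and removes its equation (Wear = 6 if Speed >= -2 else 2).
Heat = 3·Feed  [with Feed=6]  = 18
Output = min(Heat, Wear)  [with Heat=18, Wear=10]  = 10
Without intervention: Heat = 3·Feed  [with Feed=6]  = 18; Wear = 6 if Speed >= -2 else 2  [with Speed=4]  = 6; Output = min(Heat, Wear)  [with Heat=18, Wear=6]  = 6.
Change = 10 − 6 = 4.

4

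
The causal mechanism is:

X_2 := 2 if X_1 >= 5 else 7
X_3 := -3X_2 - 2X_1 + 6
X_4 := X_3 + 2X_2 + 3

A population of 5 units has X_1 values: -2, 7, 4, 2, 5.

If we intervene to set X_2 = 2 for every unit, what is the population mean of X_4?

Every unit gets X_2=2 under the intervention. X_4 values become 11, -7, -1, 3, -3; E[X_4|do(X_2=2)] = 0.6.

0.6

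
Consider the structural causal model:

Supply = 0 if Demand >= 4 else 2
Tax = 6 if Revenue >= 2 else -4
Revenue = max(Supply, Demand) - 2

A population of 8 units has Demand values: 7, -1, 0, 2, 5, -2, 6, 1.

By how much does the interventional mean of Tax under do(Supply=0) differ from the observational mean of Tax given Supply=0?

-6.25

Under do(Supply=0), Supply's equation is replaced by Supply=0 for every unit. Per-unit Tax: 6, -4, -4, -4, 6, -4, 6, -4. Mean = -0.25.
Conditioning on Supply=0 selects the 3 unit(s) with Demand ∈ {7, 5, 6}. Their Tax values: 6, 6, 6. Mean = 6.
Difference = -0.25 − 6 = -6.25.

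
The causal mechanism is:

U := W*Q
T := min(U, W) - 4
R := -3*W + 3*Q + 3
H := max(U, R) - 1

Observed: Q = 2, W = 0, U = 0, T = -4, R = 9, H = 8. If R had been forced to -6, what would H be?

The intervention breaks the incoming arrows to R: R := -3*W + 3*Q + 3 no longer applies, and R = -6.
U = W*Q  [with W=0, Q=2]  = 0
H = max(U, R) - 1  [with U=0, R=-6]  = -1

-1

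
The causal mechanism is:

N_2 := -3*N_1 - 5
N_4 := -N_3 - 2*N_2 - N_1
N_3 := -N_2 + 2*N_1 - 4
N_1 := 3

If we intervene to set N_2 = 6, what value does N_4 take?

-11

Under do(N_2=6), the mechanism N_2 := -3*N_1 - 5 is discarded; N_2 is fixed at 6.
N_3 = -N_2 + 2*N_1 - 4  [with N_2=6, N_1=3]  = -4
N_4 = -N_3 - 2*N_2 - N_1  [with N_3=-4, N_2=6, N_1=3]  = -11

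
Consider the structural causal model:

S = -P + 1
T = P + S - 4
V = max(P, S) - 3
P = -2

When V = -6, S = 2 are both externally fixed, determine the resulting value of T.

-4

The joint intervention fixes V = -6, S = 2, removing each variable's own equation.
T = P + S - 4  [with P=-2, S=2]  = -4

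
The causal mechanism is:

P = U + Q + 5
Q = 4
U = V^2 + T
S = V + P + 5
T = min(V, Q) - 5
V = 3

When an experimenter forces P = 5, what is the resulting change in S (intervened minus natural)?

-11

The intervention breaks the incoming arrows to P: P = U + Q + 5 no longer applies, and P = 5.
S = V + P + 5  [with V=3, P=5]  = 13
Without intervention: T = min(V, Q) - 5  [with V=3, Q=4]  = -2; U = V^2 + T  [with V=3, T=-2]  = 7; P = U + Q + 5  [with U=7, Q=4]  = 16; S = V + P + 5  [with V=3, P=16]  = 24.
Change = 13 − 24 = -11.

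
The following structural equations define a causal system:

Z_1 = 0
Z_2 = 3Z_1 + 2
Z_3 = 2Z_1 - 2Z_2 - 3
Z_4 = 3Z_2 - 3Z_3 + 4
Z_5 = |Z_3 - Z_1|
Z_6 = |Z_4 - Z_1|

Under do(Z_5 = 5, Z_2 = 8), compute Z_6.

The joint intervention fixes Z_5 = 5, Z_2 = 8, removing each variable's own equation.
Z_3 = 2Z_1 - 2Z_2 - 3  [with Z_1=0, Z_2=8]  = -19
Z_4 = 3Z_2 - 3Z_3 + 4  [with Z_2=8, Z_3=-19]  = 85
Z_6 = |Z_4 - Z_1|  [with Z_4=85, Z_1=0]  = 85

85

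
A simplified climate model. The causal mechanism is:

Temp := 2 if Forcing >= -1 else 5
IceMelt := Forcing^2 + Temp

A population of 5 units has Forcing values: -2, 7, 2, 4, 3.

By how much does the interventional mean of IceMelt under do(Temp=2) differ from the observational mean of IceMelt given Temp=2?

-3.1

Every unit gets Temp=2 under the intervention. IceMelt values become 6, 51, 6, 18, 11; E[IceMelt|do(Temp=2)] = 18.4.
E[IceMelt|Temp=2] averages over only the 4 units with Temp=2 (Forcing = 7, 2, 4, 3): IceMelt = 51, 6, 18, 11, mean 21.5.
Difference = 18.4 − 21.5 = -3.1.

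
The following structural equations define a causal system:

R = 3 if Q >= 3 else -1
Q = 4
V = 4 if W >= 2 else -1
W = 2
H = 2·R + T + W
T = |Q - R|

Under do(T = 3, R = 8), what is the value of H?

21

Setting T = 3, R = 8 by intervention discards those variables' equations.
H = 2·R + T + W  [with R=8, T=3, W=2]  = 21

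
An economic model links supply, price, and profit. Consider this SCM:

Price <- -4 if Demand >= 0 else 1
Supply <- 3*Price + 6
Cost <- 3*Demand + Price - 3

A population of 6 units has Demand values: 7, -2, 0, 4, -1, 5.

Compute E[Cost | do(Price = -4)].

The intervention sets Price=-4 in all 6 units regardless of Demand. Recomputing Cost per unit gives 14, -13, -7, 5, -10, 8; average -0.5.

-0.5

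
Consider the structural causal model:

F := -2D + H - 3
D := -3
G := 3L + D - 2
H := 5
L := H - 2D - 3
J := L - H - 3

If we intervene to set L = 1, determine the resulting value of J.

do(L=1) replaces the equation L := H - 2D - 3 with the constant L = 1.
J = L - H - 3  [with L=1, H=5]  = -7

-7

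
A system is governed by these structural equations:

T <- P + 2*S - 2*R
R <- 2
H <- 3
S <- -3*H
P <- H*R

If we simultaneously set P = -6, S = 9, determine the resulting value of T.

8

Setting P = -6, S = 9 by intervention discards those variables' equations.
T = P + 2*S - 2*R  [with P=-6, S=9, R=2]  = 8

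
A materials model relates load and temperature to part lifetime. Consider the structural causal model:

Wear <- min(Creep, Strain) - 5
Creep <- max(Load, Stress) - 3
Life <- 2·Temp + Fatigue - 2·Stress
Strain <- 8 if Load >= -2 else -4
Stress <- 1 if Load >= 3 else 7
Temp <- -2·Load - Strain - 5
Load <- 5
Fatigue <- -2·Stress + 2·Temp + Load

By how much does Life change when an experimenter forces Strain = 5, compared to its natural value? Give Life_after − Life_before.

The intervention breaks the incoming arrows to Strain: Strain <- 8 if Load >= -2 else -4 no longer applies, and Strain = 5.
Stress = 1 if Load >= 3 else 7  [with Load=5]  = 1
Temp = -2·Load - Strain - 5  [with Load=5, Strain=5]  = -20
Fatigue = -2·Stress + 2·Temp + Load  [with Stress=1, Temp=-20, Load=5]  = -37
Life = 2·Temp + Fatigue - 2·Stress  [with Temp=-20, Fatigue=-37, Stress=1]  = -79
Without intervention: Stress = 1 if Load >= 3 else 7  [with Load=5]  = 1; Strain = 8 if Load >= -2 else -4  [with Load=5]  = 8; Temp = -2·Load - Strain - 5  [with Load=5, Strain=8]  = -23; Fatigue = -2·Stress + 2·Temp + Load  [with Stress=1, Temp=-23, Load=5]  = -43; Life = 2·Temp + Fatigue - 2·Stress  [with Temp=-23, Fatigue=-43, Stress=1]  = -91.
Change = -79 − (-91) = 12.

12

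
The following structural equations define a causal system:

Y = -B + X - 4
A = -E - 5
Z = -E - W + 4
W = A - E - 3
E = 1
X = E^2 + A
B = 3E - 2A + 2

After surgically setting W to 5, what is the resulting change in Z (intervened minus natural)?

do(W=5) replaces the equation W = A - E - 3 with the constant W = 5.
Z = -E - W + 4  [with E=1, W=5]  = -2
Without intervention: A = -E - 5  [with E=1]  = -6; W = A - E - 3  [with A=-6, E=1]  = -10; Z = -E - W + 4  [with E=1, W=-10]  = 13.
Change = -2 − 13 = -15.

-15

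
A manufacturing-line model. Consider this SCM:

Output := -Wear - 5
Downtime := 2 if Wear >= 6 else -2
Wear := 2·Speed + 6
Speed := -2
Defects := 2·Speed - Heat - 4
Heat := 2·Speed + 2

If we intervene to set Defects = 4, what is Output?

-7

Intervening sets Defects = 4 and removes its equation (Defects := 2·Speed - Heat - 4).
No directed path runs from Defects to Output, so Output keeps its natural value.
Wear = 2·Speed + 6  [with Speed=-2]  = 2
Output = -Wear - 5  [with Wear=2]  = -7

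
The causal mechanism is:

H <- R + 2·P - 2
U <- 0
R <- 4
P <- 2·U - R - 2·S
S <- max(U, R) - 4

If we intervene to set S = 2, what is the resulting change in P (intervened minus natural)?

-4

The intervention breaks the incoming arrows to S: S <- max(U, R) - 4 no longer applies, and S = 2.
P = 2·U - R - 2·S  [with U=0, R=4, S=2]  = -8
Without intervention: S = max(U, R) - 4  [with U=0, R=4]  = 0; P = 2·U - R - 2·S  [with U=0, R=4, S=0]  = -4.
Change = -8 − (-4) = -4.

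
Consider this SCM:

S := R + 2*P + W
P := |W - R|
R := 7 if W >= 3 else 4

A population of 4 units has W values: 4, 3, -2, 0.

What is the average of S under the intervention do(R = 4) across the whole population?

Every unit gets R=4 under the intervention. S values become 8, 9, 14, 12; E[S|do(R=4)] = 10.75.

10.75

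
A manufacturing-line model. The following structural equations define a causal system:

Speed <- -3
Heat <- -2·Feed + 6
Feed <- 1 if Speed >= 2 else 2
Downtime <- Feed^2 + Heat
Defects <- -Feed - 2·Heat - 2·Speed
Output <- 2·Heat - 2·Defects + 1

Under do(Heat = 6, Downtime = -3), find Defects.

Setting Heat = 6, Downtime = -3 by intervention discards those variables' equations.
Feed = 1 if Speed >= 2 else 2  [with Speed=-3]  = 2
Defects = -Feed - 2·Heat - 2·Speed  [with Feed=2, Heat=6, Speed=-3]  = -8

-8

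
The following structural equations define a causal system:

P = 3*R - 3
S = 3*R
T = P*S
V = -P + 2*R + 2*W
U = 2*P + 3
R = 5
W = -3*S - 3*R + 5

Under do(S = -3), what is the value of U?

The intervention breaks the incoming arrows to S: S = 3*R no longer applies, and S = -3.
U is not downstream of the intervention, so its value is determined by the original equations.
P = 3*R - 3  [with R=5]  = 12
U = 2*P + 3  [with P=12]  = 27

27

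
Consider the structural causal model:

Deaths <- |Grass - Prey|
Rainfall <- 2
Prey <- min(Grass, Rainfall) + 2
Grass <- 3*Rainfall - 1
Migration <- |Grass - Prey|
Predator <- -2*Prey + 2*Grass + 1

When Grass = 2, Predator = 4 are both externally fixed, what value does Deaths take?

2

Setting Grass = 2, Predator = 4 by intervention discards those variables' equations.
Prey = min(Grass, Rainfall) + 2  [with Grass=2, Rainfall=2]  = 4
Deaths = |Grass - Prey|  [with Grass=2, Prey=4]  = 2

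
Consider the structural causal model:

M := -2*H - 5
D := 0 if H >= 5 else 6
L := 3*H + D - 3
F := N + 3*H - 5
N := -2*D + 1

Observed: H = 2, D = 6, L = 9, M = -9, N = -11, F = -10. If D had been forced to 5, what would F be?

-8

Under do(D=5), the mechanism D := 0 if H >= 5 else 6 is discarded; D is fixed at 5.
N = -2*D + 1  [with D=5]  = -9
F = N + 3*H - 5  [with N=-9, H=2]  = -8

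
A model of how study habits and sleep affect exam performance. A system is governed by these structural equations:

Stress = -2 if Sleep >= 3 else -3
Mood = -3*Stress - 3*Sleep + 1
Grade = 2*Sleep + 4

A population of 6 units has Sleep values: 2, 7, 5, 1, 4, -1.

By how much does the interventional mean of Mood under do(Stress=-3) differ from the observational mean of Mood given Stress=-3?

-7

do(Stress=-3) breaks Stress's dependence on Sleep. With Stress=-3 fixed, Mood across the units is 4, -11, -5, 7, -2, 13, mean 1.
Observing Stress=-3 restricts to units where Stress's equation naturally yields -3: Sleep ∈ {2, 1, -1}. In that subpopulation Mood = 4, 7, 13, mean 8.
Difference = 1 − 8 = -7.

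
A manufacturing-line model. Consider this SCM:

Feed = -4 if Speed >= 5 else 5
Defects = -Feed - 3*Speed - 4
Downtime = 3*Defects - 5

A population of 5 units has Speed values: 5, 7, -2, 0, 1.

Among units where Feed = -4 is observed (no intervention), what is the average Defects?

-18

Observing Feed=-4 restricts to units where Feed's equation naturally yields -4: Speed ∈ {5, 7}. In that subpopulation Defects = -15, -21, mean -18.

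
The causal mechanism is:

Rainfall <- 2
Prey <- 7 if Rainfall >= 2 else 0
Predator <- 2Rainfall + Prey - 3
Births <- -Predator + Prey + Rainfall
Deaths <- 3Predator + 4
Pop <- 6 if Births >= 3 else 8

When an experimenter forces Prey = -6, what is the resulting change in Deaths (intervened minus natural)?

-39

do(Prey=-6) replaces the equation Prey <- 7 if Rainfall >= 2 else 0 with the constant Prey = -6.
Predator = 2Rainfall + Prey - 3  [with Rainfall=2, Prey=-6]  = -5
Deaths = 3Predator + 4  [with Predator=-5]  = -11
Without intervention: Prey = 7 if Rainfall >= 2 else 0  [with Rainfall=2]  = 7; Predator = 2Rainfall + Prey - 3  [with Rainfall=2, Prey=7]  = 8; Deaths = 3Predator + 4  [with Predator=8]  = 28.
Change = -11 − 28 = -39.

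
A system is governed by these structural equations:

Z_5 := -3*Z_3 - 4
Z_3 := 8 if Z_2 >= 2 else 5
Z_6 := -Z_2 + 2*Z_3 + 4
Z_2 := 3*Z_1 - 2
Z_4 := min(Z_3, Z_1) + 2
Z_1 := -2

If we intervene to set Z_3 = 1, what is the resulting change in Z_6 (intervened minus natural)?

The intervention breaks the incoming arrows to Z_3: Z_3 := 8 if Z_2 >= 2 else 5 no longer applies, and Z_3 = 1.
Z_2 = 3*Z_1 - 2  [with Z_1=-2]  = -8
Z_6 = -Z_2 + 2*Z_3 + 4  [with Z_2=-8, Z_3=1]  = 14
Without intervention: Z_2 = 3*Z_1 - 2  [with Z_1=-2]  = -8; Z_3 = 8 if Z_2 >= 2 else 5  [with Z_2=-8]  = 5; Z_6 = -Z_2 + 2*Z_3 + 4  [with Z_2=-8, Z_3=5]  = 22.
Change = 14 − 22 = -8.

-8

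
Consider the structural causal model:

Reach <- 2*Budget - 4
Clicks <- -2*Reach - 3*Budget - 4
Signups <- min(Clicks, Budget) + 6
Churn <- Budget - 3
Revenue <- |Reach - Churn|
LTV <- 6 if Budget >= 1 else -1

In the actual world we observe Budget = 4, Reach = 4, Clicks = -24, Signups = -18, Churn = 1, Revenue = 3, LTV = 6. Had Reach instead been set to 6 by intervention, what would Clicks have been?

-28

The intervention breaks the incoming arrows to Reach: Reach <- 2*Budget - 4 no longer applies, and Reach = 6.
Clicks = -2*Reach - 3*Budget - 4  [with Reach=6, Budget=4]  = -28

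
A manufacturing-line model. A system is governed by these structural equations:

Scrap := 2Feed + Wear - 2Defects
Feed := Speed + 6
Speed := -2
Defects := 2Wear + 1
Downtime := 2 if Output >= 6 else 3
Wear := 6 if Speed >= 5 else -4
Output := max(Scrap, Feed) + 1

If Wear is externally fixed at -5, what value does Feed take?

Under do(Wear=-5), the mechanism Wear := 6 if Speed >= 5 else -4 is discarded; Wear is fixed at -5.
Since Feed is not a descendant of the intervened variable, it is unaffected.
Feed = Speed + 6  [with Speed=-2]  = 4

4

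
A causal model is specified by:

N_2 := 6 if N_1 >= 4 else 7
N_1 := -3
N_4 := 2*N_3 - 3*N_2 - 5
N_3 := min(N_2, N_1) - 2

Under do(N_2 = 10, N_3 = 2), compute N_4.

Setting N_2 = 10, N_3 = 2 by intervention discards those variables' equations.
N_4 = 2*N_3 - 3*N_2 - 5  [with N_3=2, N_2=10]  = -31

-31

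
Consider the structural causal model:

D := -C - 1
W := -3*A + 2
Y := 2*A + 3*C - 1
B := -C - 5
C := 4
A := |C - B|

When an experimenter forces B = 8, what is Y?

19

Under do(B=8), the mechanism B := -C - 5 is discarded; B is fixed at 8.
A = |C - B|  [with C=4, B=8]  = 4
Y = 2*A + 3*C - 1  [with A=4, C=4]  = 19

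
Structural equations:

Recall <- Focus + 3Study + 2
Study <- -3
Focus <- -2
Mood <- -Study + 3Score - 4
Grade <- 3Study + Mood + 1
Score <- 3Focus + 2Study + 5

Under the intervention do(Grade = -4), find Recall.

do(Grade=-4) replaces the equation Grade <- 3Study + Mood + 1 with the constant Grade = -4.
Since Recall is not a descendant of the intervened variable, it is unaffected.
Recall = Focus + 3Study + 2  [with Focus=-2, Study=-3]  = -9

-9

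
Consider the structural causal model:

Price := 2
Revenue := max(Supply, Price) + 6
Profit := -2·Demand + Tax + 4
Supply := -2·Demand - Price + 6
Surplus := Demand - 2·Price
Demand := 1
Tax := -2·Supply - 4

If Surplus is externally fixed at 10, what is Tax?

-8

The intervention breaks the incoming arrows to Surplus: Surplus := Demand - 2·Price no longer applies, and Surplus = 10.
Tax is not downstream of the intervention, so its value is determined by the original equations.
Supply = -2·Demand - Price + 6  [with Demand=1, Price=2]  = 2
Tax = -2·Supply - 4  [with Supply=2]  = -8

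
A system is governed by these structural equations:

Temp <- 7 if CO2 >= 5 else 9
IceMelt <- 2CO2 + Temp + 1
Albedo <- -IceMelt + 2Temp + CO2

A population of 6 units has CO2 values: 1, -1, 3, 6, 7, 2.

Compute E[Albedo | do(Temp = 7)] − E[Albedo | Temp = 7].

Under do(Temp=7), Temp's equation is replaced by Temp=7 for every unit. Per-unit Albedo: 5, 7, 3, 0, -1, 4. Mean = 3.
Observing Temp=7 restricts to units where Temp's equation naturally yields 7: CO2 ∈ {6, 7}. In that subpopulation Albedo = 0, -1, mean -0.5.
Difference = 3 − (-0.5) = 3.5.

3.5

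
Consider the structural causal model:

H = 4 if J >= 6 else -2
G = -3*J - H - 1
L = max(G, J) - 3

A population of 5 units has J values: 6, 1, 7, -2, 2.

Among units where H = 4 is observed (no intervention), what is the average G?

-24.5

E[G|H=4] averages over only the 2 units with H=4 (J = 6, 7): G = -23, -26, mean -24.5.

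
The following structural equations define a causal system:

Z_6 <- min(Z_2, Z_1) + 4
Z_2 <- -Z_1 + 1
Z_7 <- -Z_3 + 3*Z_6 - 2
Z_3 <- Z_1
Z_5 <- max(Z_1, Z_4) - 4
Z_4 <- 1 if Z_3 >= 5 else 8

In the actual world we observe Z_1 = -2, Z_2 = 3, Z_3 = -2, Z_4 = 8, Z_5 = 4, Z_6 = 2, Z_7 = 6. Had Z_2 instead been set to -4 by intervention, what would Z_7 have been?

0

Under do(Z_2=-4), the mechanism Z_2 <- -Z_1 + 1 is discarded; Z_2 is fixed at -4.
Z_3 = Z_1  [with Z_1=-2]  = -2
Z_6 = min(Z_2, Z_1) + 4  [with Z_2=-4, Z_1=-2]  = 0
Z_7 = -Z_3 + 3*Z_6 - 2  [with Z_3=-2, Z_6=0]  = 0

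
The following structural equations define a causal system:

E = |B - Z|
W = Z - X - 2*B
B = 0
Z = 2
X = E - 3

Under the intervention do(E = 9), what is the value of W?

do(E=9) replaces the equation E = |B - Z| with the constant E = 9.
X = E - 3  [with E=9]  = 6
W = Z - X - 2*B  [with Z=2, X=6, B=0]  = -4

-4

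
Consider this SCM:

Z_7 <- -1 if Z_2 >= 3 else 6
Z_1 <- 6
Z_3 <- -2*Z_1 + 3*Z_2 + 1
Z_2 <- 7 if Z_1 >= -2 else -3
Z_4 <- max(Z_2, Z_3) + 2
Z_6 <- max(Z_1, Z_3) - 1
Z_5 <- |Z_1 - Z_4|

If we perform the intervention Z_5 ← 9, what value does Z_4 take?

The intervention breaks the incoming arrows to Z_5: Z_5 <- |Z_1 - Z_4| no longer applies, and Z_5 = 9.
Since Z_4 is not a descendant of the intervened variable, it is unaffected.
Z_2 = 7 if Z_1 >= -2 else -3  [with Z_1=6]  = 7
Z_3 = -2*Z_1 + 3*Z_2 + 1  [with Z_1=6, Z_2=7]  = 10
Z_4 = max(Z_2, Z_3) + 2  [with Z_2=7, Z_3=10]  = 12

12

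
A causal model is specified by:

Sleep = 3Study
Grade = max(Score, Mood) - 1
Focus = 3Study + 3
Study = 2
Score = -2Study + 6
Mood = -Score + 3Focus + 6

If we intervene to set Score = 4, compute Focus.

Under do(Score=4), the mechanism Score = -2Study + 6 is discarded; Score is fixed at 4.
Since Focus is not a descendant of the intervened variable, it is unaffected.
Focus = 3Study + 3  [with Study=2]  = 9

9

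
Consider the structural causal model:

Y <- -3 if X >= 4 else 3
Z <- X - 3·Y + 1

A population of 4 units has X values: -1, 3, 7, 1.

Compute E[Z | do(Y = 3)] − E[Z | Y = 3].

Under do(Y=3), Y's equation is replaced by Y=3 for every unit. Per-unit Z: -9, -5, -1, -7. Mean = -5.5.
Conditioning on Y=3 selects the 3 unit(s) with X ∈ {-1, 3, 1}. Their Z values: -9, -5, -7. Mean = -7.
Difference = -5.5 − (-7) = 1.5.

1.5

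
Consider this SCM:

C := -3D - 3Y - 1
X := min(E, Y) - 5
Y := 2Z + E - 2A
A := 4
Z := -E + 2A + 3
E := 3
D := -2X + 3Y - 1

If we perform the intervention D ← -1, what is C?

Intervening sets D = -1 and removes its equation (D := -2X + 3Y - 1).
Z = -E + 2A + 3  [with E=3, A=4]  = 8
Y = 2Z + E - 2A  [with Z=8, E=3, A=4]  = 11
C = -3D - 3Y - 1  [with D=-1, Y=11]  = -31

-31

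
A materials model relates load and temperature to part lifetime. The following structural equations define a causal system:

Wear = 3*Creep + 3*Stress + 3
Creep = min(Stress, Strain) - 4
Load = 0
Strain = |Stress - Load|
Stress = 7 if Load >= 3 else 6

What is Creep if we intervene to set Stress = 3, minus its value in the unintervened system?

Under do(Stress=3), the mechanism Stress = 7 if Load >= 3 else 6 is discarded; Stress is fixed at 3.
Strain = |Stress - Load|  [with Stress=3, Load=0]  = 3
Creep = min(Stress, Strain) - 4  [with Stress=3, Strain=3]  = -1
Without intervention: Stress = 7 if Load >= 3 else 6  [with Load=0]  = 6; Strain = |Stress - Load|  [with Stress=6, Load=0]  = 6; Creep = min(Stress, Strain) - 4  [with Stress=6, Strain=6]  = 2.
Change = -1 − 2 = -3.

-3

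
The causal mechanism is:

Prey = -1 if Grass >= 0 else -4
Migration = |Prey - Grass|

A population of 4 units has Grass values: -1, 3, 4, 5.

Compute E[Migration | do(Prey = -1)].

do(Prey=-1) breaks Prey's dependence on Grass. With Prey=-1 fixed, Migration across the units is 0, 4, 5, 6, mean 3.75.

3.75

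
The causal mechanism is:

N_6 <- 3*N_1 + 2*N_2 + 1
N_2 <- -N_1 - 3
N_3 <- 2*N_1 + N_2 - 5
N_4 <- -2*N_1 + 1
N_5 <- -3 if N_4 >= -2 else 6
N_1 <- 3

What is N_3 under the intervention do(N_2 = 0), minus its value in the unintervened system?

6

The intervention breaks the incoming arrows to N_2: N_2 <- -N_1 - 3 no longer applies, and N_2 = 0.
N_3 = 2*N_1 + N_2 - 5  [with N_1=3, N_2=0]  = 1
Without intervention: N_2 = -N_1 - 3  [with N_1=3]  = -6; N_3 = 2*N_1 + N_2 - 5  [with N_1=3, N_2=-6]  = -5.
Change = 1 − (-5) = 6.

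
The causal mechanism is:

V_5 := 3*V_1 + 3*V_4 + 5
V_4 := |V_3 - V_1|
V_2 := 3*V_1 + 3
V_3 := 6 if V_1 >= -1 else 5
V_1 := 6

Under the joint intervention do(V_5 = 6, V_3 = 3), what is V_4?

Under do(V_5 = 6, V_3 = 3), each intervened variable's structural equation is replaced by its fixed value.
V_4 = |V_3 - V_1|  [with V_3=3, V_1=6]  = 3

3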